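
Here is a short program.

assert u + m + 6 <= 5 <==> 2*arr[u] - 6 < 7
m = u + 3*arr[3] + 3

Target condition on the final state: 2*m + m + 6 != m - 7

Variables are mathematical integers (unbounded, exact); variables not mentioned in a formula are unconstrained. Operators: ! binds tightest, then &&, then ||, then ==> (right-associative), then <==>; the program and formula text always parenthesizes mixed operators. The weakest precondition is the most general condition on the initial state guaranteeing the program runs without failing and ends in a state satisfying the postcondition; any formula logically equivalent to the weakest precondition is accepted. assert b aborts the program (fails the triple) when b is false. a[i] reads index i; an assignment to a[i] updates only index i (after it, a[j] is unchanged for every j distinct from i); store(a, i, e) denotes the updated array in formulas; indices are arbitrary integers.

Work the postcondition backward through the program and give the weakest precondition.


Working backward. After the program, the postcondition 2*m + m + 6 != m - 7 must hold; in canonical form it is 2*m != -13.
Before m := u + 3*arr[3] + 3: 6*arr[3] + 2*u != -19
Before assert u + m + 6 <= 5 <==> 2*arr[u] - 6 < 7: (m + u <= -1 <==> 2*arr[u] < 13) && 6*arr[3] + 2*u != -19
Answer: WP = (m + u <= -1 <==> 2*arr[u] < 13) && 6*arr[3] + 2*u != -19


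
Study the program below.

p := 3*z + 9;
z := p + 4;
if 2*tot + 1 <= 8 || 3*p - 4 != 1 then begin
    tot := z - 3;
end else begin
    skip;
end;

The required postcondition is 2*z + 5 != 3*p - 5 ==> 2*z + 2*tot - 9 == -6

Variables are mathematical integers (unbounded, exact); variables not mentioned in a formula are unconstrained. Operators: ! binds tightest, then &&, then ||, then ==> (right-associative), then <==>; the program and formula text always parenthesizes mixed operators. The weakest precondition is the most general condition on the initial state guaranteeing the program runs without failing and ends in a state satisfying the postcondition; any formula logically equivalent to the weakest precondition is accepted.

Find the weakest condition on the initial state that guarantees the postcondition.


Working backward. After the program, the postcondition 2*z + 5 != 3*p - 5 ==> 2*z + 2*tot - 9 == -6 must hold; in canonical form it is 2*z != 3*p - 10 ==> 2*tot + 2*z == 3.
Then branch requires 2*z != 3*p - 10 ==> 4*z == 9; else branch requires 2*z != 3*p - 10 ==> 2*tot + 2*z == 3.
Before the if: ((2*tot <= 7 || 3*p != 5) ==> (2*z != 3*p - 10 ==> 4*z == 9)) && ((!(2*tot <= 7 || 3*p != 5)) ==> (2*z != 3*p - 10 ==> 2*tot + 2*z == 3))
Before z := p + 4: ((2*tot <= 7 || 3*p != 5) ==> (p != 18 ==> 4*p == -7)) && ((!(2*tot <= 7 || 3*p != 5)) ==> (p != 18 ==> 2*p + 2*tot == -5))
Before p := 3*z + 9: ((2*tot <= 7 || 9*z != -22) ==> (3*z != 9 ==> 12*z == -43)) && ((!(2*tot <= 7 || 9*z != -22)) ==> (3*z != 9 ==> 2*tot + 6*z == -23))
Answer: WP = ((2*tot <= 7 || 9*z != -22) ==> (3*z != 9 ==> 12*z == -43)) && ((!(2*tot <= 7 || 9*z != -22)) ==> (3*z != 9 ==> 2*tot + 6*z == -23))


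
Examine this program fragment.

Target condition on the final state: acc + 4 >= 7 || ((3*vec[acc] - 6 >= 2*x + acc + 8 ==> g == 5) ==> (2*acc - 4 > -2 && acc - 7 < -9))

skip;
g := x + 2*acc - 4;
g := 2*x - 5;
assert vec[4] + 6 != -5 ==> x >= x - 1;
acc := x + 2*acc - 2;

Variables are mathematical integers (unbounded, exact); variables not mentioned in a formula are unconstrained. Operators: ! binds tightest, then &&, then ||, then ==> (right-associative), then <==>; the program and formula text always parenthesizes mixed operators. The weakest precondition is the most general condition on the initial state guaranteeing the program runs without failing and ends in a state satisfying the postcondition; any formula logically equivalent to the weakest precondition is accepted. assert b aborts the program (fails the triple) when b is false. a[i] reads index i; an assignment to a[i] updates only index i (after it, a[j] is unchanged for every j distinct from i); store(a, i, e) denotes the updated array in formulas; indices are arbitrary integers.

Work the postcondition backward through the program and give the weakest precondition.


Working backward. After the program, the postcondition acc + 4 >= 7 || ((3*vec[acc] - 6 >= 2*x + acc + 8 ==> g == 5) ==> (2*acc - 4 > -2 && acc - 7 < -9)) must hold; in canonical form it is acc >= 3 || ((3*vec[acc] >= acc + 2*x + 14 ==> g == 5) ==> (2*acc > 2 && acc < -2)).
Before acc := x + 2*acc - 2: 2*acc + x >= 5 || ((3*vec[2*acc + x - 2] >= 2*acc + 3*x + 12 ==> g == 5) ==> (4*acc + 2*x > 6 && 2*acc + x < 0))
Before assert vec[4] + 6 != -5 ==> x >= x - 1: 2*acc + x >= 5 || ((3*vec[2*acc + x - 2] >= 2*acc + 3*x + 12 ==> g == 5) ==> (4*acc + 2*x > 6 && 2*acc + x < 0))
Before g := 2*x - 5: 2*acc + x >= 5 || ((3*vec[2*acc + x - 2] >= 2*acc + 3*x + 12 ==> 2*x == 10) ==> (4*acc + 2*x > 6 && 2*acc + x < 0))
Before g := x + 2*acc - 4: 2*acc + x >= 5 || ((3*vec[2*acc + x - 2] >= 2*acc + 3*x + 12 ==> 2*x == 10) ==> (4*acc + 2*x > 6 && 2*acc + x < 0))
Before skip: 2*acc + x >= 5 || ((3*vec[2*acc + x - 2] >= 2*acc + 3*x + 12 ==> 2*x == 10) ==> (4*acc + 2*x > 6 && 2*acc + x < 0))
Answer: WP = 2*acc + x >= 5 || ((3*vec[2*acc + x - 2] >= 2*acc + 3*x + 12 ==> 2*x == 10) ==> (4*acc + 2*x > 6 && 2*acc + x < 0))


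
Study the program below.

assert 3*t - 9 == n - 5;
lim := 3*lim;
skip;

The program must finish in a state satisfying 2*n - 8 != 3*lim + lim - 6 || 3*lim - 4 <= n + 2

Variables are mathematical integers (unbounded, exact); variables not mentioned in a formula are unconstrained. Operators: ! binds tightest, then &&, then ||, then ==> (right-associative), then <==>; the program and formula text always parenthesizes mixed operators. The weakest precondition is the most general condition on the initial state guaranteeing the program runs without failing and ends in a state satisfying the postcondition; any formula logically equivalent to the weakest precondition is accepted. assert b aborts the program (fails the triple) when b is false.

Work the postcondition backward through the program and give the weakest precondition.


Working backward. After the program, the postcondition 2*n - 8 != 3*lim + lim - 6 || 3*lim - 4 <= n + 2 must hold; in canonical form it is 2*n != 4*lim + 2 || 3*lim <= n + 6.
Before skip: 2*n != 4*lim + 2 || 3*lim <= n + 6
Before lim := 3*lim: 2*n != 12*lim + 2 || 9*lim <= n + 6
Before assert 3*t - 9 == n - 5: 3*t == n + 4 && (2*n != 12*lim + 2 || 9*lim <= n + 6)
Answer: WP = 3*t == n + 4 && (2*n != 12*lim + 2 || 9*lim <= n + 6)


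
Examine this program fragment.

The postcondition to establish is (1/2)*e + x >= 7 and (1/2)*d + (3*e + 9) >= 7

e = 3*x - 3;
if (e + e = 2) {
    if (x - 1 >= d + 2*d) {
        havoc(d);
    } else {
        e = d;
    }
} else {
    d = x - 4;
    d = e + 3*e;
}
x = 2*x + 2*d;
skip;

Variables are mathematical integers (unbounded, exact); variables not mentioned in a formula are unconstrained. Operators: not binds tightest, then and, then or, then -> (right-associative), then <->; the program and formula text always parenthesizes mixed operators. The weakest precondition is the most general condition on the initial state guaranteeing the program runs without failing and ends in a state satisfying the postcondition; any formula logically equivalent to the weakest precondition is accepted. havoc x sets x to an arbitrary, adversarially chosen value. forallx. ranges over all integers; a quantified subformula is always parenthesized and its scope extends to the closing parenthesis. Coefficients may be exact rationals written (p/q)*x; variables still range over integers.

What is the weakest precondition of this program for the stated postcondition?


Working backward. After the program, the postcondition (1/2)*e + x >= 7 and (1/2)*d + (3*e + 9) >= 7 must hold; in canonical form it is (1/2)*e + x >= 7 and (1/2)*d + 3*e >= -2.
Before skip: (1/2)*e + x >= 7 and (1/2)*d + 3*e >= -2
Before x := 2*x + 2*d: 2*d + (1/2)*e + 2*x >= 7 and (1/2)*d + 3*e >= -2
Then branch requires (x >= 3*d + 1 -> (forall d_1. (2*d_1 + (1/2)*e + 2*x >= 7 and (1/2)*d_1 + 3*e >= -2))) and ((not (x >= 3*d + 1)) -> ((5/2)*d + 2*x >= 7 and (7/2)*d >= -2)); else branch requires (17/2)*e + 2*x >= 7 and 5*e >= -2.
Before the if: (2*e = 2 -> ((x >= 3*d + 1 -> (forall d_1. (2*d_1 + (1/2)*e + 2*x >= 7 and (1/2)*d_1 + 3*e >= -2))) and ((not (x >= 3*d + 1)) -> ((5/2)*d + 2*x >= 7 and (7/2)*d >= -2)))) and ((not (2*e = 2)) -> ((17/2)*e + 2*x >= 7 and 5*e >= -2))
Before e := 3*x - 3: (6*x = 8 -> ((x >= 3*d + 1 -> (forall d_1. (2*d_1 + (7/2)*x >= 17/2 and (1/2)*d_1 + 9*x >= 7))) and ((not (x >= 3*d + 1)) -> ((5/2)*d + 2*x >= 7 and (7/2)*d >= -2)))) and ((not (6*x = 8)) -> ((55/2)*x >= 65/2 and 15*x >= 13))
Answer: WP = (6*x = 8 -> ((x >= 3*d + 1 -> (forall d_1. (2*d_1 + (7/2)*x >= 17/2 and (1/2)*d_1 + 9*x >= 7))) and ((not (x >= 3*d + 1)) -> ((5/2)*d + 2*x >= 7 and (7/2)*d >= -2)))) and ((not (6*x = 8)) -> ((55/2)*x >= 65/2 and 15*x >= 13))


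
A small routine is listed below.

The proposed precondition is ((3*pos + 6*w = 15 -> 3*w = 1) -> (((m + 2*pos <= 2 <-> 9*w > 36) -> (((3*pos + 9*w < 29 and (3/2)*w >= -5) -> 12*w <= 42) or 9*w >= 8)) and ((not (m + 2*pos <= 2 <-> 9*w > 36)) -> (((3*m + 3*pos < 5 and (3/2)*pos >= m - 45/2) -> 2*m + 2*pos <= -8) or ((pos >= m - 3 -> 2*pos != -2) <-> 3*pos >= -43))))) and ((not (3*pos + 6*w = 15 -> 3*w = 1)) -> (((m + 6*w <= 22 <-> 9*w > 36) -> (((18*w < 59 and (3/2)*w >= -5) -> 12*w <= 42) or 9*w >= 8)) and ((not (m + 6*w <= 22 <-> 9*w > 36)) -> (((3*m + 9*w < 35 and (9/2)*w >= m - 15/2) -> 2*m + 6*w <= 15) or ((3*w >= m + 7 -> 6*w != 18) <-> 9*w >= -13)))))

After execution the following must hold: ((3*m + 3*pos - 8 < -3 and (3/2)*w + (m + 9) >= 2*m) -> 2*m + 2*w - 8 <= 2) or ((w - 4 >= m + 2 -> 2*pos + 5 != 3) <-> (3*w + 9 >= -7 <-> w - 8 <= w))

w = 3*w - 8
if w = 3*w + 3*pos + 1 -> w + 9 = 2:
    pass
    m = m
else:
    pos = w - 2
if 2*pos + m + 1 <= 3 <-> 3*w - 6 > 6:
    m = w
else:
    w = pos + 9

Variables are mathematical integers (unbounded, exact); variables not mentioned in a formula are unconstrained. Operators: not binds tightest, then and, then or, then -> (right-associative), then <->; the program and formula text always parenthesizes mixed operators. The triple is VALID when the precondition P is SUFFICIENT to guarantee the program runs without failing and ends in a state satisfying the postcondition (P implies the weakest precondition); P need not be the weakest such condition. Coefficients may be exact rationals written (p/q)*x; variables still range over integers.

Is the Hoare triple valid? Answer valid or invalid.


Working backward. After the program, the postcondition ((3*m + 3*pos - 8 < -3 and (3/2)*w + (m + 9) >= 2*m) -> 2*m + 2*w - 8 <= 2) or ((w - 4 >= m + 2 -> 2*pos + 5 != 3) <-> (3*w + 9 >= -7 <-> w - 8 <= w)) must hold; in canonical form it is ((3*m + 3*pos < 5 and (3/2)*w >= m - 9) -> 2*m + 2*w <= 10) or ((w >= m + 6 -> 2*pos != -2) <-> 3*w >= -16).
Then branch requires ((3*pos + 3*w < 5 and (1/2)*w >= -9) -> 4*w <= 10) or 3*w >= -16; else branch requires ((3*m + 3*pos < 5 and (3/2)*pos >= m - 45/2) -> 2*m + 2*pos <= -8) or ((pos >= m - 3 -> 2*pos != -2) <-> 3*pos >= -43).
Before the if: ((m + 2*pos <= 2 <-> 3*w > 12) -> (((3*pos + 3*w < 5 and (1/2)*w >= -9) -> 4*w <= 10) or 3*w >= -16)) and ((not (m + 2*pos <= 2 <-> 3*w > 12)) -> (((3*m + 3*pos < 5 and (3/2)*pos >= m - 45/2) -> 2*m + 2*pos <= -8) or ((pos >= m - 3 -> 2*pos != -2) <-> 3*pos >= -43)))
Then branch requires ((m + 2*pos <= 2 <-> 3*w > 12) -> (((3*pos + 3*w < 5 and (1/2)*w >= -9) -> 4*w <= 10) or 3*w >= -16)) and ((not (m + 2*pos <= 2 <-> 3*w > 12)) -> (((3*m + 3*pos < 5 and (3/2)*pos >= m - 45/2) -> 2*m + 2*pos <= -8) or ((pos >= m - 3 -> 2*pos != -2) <-> 3*pos >= -43))); else branch requires ((m + 2*w <= 6 <-> 3*w > 12) -> (((6*w < 11 and (1/2)*w >= -9) -> 4*w <= 10) or 3*w >= -16)) and ((not (m + 2*w <= 6 <-> 3*w > 12)) -> (((3*m + 3*w < 11 and (3/2)*w >= m - 39/2) -> 2*m + 2*w <= -4) or ((w >= m - 1 -> 2*w != 2) <-> 3*w >= -37))).
Before the if: ((3*pos + 2*w = -1 -> w = -7) -> (((m + 2*pos <= 2 <-> 3*w > 12) -> (((3*pos + 3*w < 5 and (1/2)*w >= -9) -> 4*w <= 10) or 3*w >= -16)) and ((not (m + 2*pos <= 2 <-> 3*w > 12)) -> (((3*m + 3*pos < 5 and (3/2)*pos >= m - 45/2) -> 2*m + 2*pos <= -8) or ((pos >= m - 3 -> 2*pos != -2) <-> 3*pos >= -43))))) and ((not (3*pos + 2*w = -1 -> w = -7)) -> (((m + 2*w <= 6 <-> 3*w > 12) -> (((6*w < 11 and (1/2)*w >= -9) -> 4*w <= 10) or 3*w >= -16)) and ((not (m + 2*w <= 6 <-> 3*w > 12)) -> (((3*m + 3*w < 11 and (3/2)*w >= m - 39/2) -> 2*m + 2*w <= -4) or ((w >= m - 1 -> 2*w != 2) <-> 3*w >= -37)))))
Before w := 3*w - 8: ((3*pos + 6*w = 15 -> 3*w = 1) -> (((m + 2*pos <= 2 <-> 9*w > 36) -> (((3*pos + 9*w < 29 and (3/2)*w >= -5) -> 12*w <= 42) or 9*w >= 8)) and ((not (m + 2*pos <= 2 <-> 9*w > 36)) -> (((3*m + 3*pos < 5 and (3/2)*pos >= m - 45/2) -> 2*m + 2*pos <= -8) or ((pos >= m - 3 -> 2*pos != -2) <-> 3*pos >= -43))))) and ((not (3*pos + 6*w = 15 -> 3*w = 1)) -> (((m + 6*w <= 22 <-> 9*w > 36) -> (((18*w < 59 and (3/2)*w >= -5) -> 12*w <= 42) or 9*w >= 8)) and ((not (m + 6*w <= 22 <-> 9*w > 36)) -> (((3*m + 9*w < 35 and (9/2)*w >= m - 15/2) -> 2*m + 6*w <= 12) or ((3*w >= m + 7 -> 6*w != 18) <-> 9*w >= -13)))))
The weakest precondition is ((3*pos + 6*w = 15 -> 3*w = 1) -> (((m + 2*pos <= 2 <-> 9*w > 36) -> (((3*pos + 9*w < 29 and (3/2)*w >= -5) -> 12*w <= 42) or 9*w >= 8)) and ((not (m + 2*pos <= 2 <-> 9*w > 36)) -> (((3*m + 3*pos < 5 and (3/2)*pos >= m - 45/2) -> 2*m + 2*pos <= -8) or ((pos >= m - 3 -> 2*pos != -2) <-> 3*pos >= -43))))) and ((not (3*pos + 6*w = 15 -> 3*w = 1)) -> (((m + 6*w <= 22 <-> 9*w > 36) -> (((18*w < 59 and (3/2)*w >= -5) -> 12*w <= 42) or 9*w >= 8)) and ((not (m + 6*w <= 22 <-> 9*w > 36)) -> (((3*m + 9*w < 35 and (9/2)*w >= m - 15/2) -> 2*m + 6*w <= 12) or ((3*w >= m + 7 -> 6*w != 18) <-> 9*w >= -13))))).
Check whether ((3*pos + 6*w = 15 -> 3*w = 1) -> (((m + 2*pos <= 2 <-> 9*w > 36) -> (((3*pos + 9*w < 29 and (3/2)*w >= -5) -> 12*w <= 42) or 9*w >= 8)) and ((not (m + 2*pos <= 2 <-> 9*w > 36)) -> (((3*m + 3*pos < 5 and (3/2)*pos >= m - 45/2) -> 2*m + 2*pos <= -8) or ((pos >= m - 3 -> 2*pos != -2) <-> 3*pos >= -43))))) and ((not (3*pos + 6*w = 15 -> 3*w = 1)) -> (((m + 6*w <= 22 <-> 9*w > 36) -> (((18*w < 59 and (3/2)*w >= -5) -> 12*w <= 42) or 9*w >= 8)) and ((not (m + 6*w <= 22 <-> 9*w > 36)) -> (((3*m + 9*w < 35 and (9/2)*w >= m - 15/2) -> 2*m + 6*w <= 15) or ((3*w >= m + 7 -> 6*w != 18) <-> 9*w >= -13))))) implies it.
Countermodel: at the initial state m = -2, pos = -1, w = 3, the precondition holds but the weakest precondition fails.
Answer: invalid


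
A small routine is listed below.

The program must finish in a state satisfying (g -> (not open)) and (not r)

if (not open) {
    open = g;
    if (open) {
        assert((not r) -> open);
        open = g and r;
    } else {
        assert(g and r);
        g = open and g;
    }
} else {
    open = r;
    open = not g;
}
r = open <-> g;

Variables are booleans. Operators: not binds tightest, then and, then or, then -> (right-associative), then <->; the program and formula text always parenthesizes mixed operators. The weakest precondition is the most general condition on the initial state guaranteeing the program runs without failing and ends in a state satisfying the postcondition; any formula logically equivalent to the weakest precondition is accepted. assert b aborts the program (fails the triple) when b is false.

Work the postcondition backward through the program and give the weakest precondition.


Working backward. After the program, (g -> (not open)) and (not r) must hold.
Before r := open <-> g: (g -> (not open)) and (not (open <-> g))
Then branch requires (g -> (((not r) -> g) and (g -> (not (g and r))) and (not ((g and r) <-> g)))) and g; else branch requires not ((not g) <-> g).
Before the if: ((not open) -> ((g -> (((not r) -> g) and (g -> (not (g and r))) and (not ((g and r) <-> g)))) and g)) and (open -> (not ((not g) <-> g)))
Answer: WP = ((not open) -> ((g -> (((not r) -> g) and (g -> (not (g and r))) and (not ((g and r) <-> g)))) and g)) and (open -> (not ((not g) <-> g)))


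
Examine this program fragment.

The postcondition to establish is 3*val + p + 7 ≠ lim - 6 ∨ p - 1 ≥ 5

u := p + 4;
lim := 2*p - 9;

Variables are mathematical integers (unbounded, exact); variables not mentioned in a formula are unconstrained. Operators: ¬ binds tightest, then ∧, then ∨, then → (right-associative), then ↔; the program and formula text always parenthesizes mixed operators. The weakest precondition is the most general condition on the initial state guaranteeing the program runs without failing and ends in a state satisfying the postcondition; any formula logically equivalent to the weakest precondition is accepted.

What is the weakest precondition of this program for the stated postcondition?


Working backward. After the program, the postcondition 3*val + p + 7 ≠ lim - 6 ∨ p - 1 ≥ 5 must hold; in canonical form it is p + 3*val ≠ lim - 13 ∨ p ≥ 6.
Before lim := 2*p - 9: 3*val ≠ p - 22 ∨ p ≥ 6
Before u := p + 4: 3*val ≠ p - 22 ∨ p ≥ 6
Answer: WP = 3*val ≠ p - 22 ∨ p ≥ 6


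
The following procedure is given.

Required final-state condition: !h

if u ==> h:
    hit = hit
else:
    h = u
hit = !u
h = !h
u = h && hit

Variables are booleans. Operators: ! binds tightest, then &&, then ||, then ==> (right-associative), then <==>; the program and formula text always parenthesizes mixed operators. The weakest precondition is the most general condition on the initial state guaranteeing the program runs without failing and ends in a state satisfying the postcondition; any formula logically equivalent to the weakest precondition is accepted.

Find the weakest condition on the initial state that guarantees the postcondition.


Working backward. After the program, !h must hold.
Before u := h && hit: !h
Before h := !h: h
Before hit := !u: h
Then branch requires h; else branch requires u.
Before the if: ((u ==> h) ==> h) && ((!(u ==> h)) ==> u)
Answer: WP = ((u ==> h) ==> h) && ((!(u ==> h)) ==> u)


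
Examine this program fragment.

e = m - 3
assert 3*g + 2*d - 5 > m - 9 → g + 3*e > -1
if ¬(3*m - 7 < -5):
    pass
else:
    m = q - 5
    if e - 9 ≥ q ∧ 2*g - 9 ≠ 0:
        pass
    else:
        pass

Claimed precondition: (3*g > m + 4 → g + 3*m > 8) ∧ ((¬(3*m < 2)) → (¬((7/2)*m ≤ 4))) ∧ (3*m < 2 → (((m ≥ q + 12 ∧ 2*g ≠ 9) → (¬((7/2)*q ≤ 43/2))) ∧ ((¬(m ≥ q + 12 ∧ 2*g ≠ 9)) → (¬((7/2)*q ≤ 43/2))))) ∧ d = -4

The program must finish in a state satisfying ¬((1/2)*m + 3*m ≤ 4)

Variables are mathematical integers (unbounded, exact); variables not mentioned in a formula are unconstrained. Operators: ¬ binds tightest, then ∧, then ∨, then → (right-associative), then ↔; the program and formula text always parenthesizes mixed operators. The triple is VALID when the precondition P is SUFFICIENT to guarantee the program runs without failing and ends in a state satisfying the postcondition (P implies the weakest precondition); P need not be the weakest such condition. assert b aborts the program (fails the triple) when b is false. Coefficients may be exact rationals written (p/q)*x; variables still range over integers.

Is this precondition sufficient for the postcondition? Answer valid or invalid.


Working backward. After the program, the postcondition ¬((1/2)*m + 3*m ≤ 4) must hold; in canonical form it is ¬((7/2)*m ≤ 4).
Then branch requires ¬((7/2)*m ≤ 4); else branch requires ((e ≥ q + 9 ∧ 2*g ≠ 9) → (¬((7/2)*q ≤ 43/2))) ∧ ((¬(e ≥ q + 9 ∧ 2*g ≠ 9)) → (¬((7/2)*q ≤ 43/2))).
Before the if: ((¬(3*m < 2)) → (¬((7/2)*m ≤ 4))) ∧ (3*m < 2 → (((e ≥ q + 9 ∧ 2*g ≠ 9) → (¬((7/2)*q ≤ 43/2))) ∧ ((¬(e ≥ q + 9 ∧ 2*g ≠ 9)) → (¬((7/2)*q ≤ 43/2)))))
Before assert 3*g + 2*d - 5 > m - 9 → g + 3*e > -1: (2*d + 3*g > m - 4 → 3*e + g > -1) ∧ ((¬(3*m < 2)) → (¬((7/2)*m ≤ 4))) ∧ (3*m < 2 → (((e ≥ q + 9 ∧ 2*g ≠ 9) → (¬((7/2)*q ≤ 43/2))) ∧ ((¬(e ≥ q + 9 ∧ 2*g ≠ 9)) → (¬((7/2)*q ≤ 43/2)))))
Before e := m - 3: (2*d + 3*g > m - 4 → g + 3*m > 8) ∧ ((¬(3*m < 2)) → (¬((7/2)*m ≤ 4))) ∧ (3*m < 2 → (((m ≥ q + 12 ∧ 2*g ≠ 9) → (¬((7/2)*q ≤ 43/2))) ∧ ((¬(m ≥ q + 12 ∧ 2*g ≠ 9)) → (¬((7/2)*q ≤ 43/2)))))
The weakest precondition is (2*d + 3*g > m - 4 → g + 3*m > 8) ∧ ((¬(3*m < 2)) → (¬((7/2)*m ≤ 4))) ∧ (3*m < 2 → (((m ≥ q + 12 ∧ 2*g ≠ 9) → (¬((7/2)*q ≤ 43/2))) ∧ ((¬(m ≥ q + 12 ∧ 2*g ≠ 9)) → (¬((7/2)*q ≤ 43/2))))).
Check whether (3*g > m + 4 → g + 3*m > 8) ∧ ((¬(3*m < 2)) → (¬((7/2)*m ≤ 4))) ∧ (3*m < 2 → (((m ≥ q + 12 ∧ 2*g ≠ 9) → (¬((7/2)*q ≤ 43/2))) ∧ ((¬(m ≥ q + 12 ∧ 2*g ≠ 9)) → (¬((7/2)*q ≤ 43/2))))) ∧ d = -4 implies it.
Every state satisfying the precondition satisfies the weakest precondition: the implication holds.
Answer: valid


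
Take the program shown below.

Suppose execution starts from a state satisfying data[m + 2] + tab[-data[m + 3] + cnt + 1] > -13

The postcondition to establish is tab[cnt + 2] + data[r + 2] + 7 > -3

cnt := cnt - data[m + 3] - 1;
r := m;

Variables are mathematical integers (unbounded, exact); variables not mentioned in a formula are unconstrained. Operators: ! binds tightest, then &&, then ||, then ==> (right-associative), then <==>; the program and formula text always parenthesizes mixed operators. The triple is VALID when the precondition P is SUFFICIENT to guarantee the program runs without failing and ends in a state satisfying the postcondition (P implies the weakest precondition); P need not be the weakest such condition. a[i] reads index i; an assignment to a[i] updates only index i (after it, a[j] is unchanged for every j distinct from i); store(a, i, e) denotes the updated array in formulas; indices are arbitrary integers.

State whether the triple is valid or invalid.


Working backward. After the program, the postcondition tab[cnt + 2] + data[r + 2] + 7 > -3 must hold; in canonical form it is data[r + 2] + tab[cnt + 2] > -10.
Before r := m: data[m + 2] + tab[cnt + 2] > -10
Before cnt := cnt - data[m + 3] - 1: data[m + 2] + tab[-data[m + 3] + cnt + 1] > -10
The weakest precondition is data[m + 2] + tab[-data[m + 3] + cnt + 1] > -10.
Check whether data[m + 2] + tab[-data[m + 3] + cnt + 1] > -13 implies it.
Countermodel: at the initial state cnt = -1, data = {[0] = 0, [1] = 0, elsewhere 0}, m = -2, tab = {[0] = -10, [1] = -10, elsewhere -10}, the precondition holds but the weakest precondition fails.
Answer: invalid


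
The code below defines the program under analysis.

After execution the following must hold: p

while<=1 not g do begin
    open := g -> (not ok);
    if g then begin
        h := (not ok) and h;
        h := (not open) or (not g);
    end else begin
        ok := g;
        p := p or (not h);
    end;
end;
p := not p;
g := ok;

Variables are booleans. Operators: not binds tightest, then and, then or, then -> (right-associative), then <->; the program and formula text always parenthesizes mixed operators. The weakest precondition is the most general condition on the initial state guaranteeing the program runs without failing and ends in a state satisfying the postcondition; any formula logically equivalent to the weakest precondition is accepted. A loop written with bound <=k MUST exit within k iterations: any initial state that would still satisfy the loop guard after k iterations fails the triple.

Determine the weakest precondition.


Working backward. After the program, p must hold.
Before g := ok: p
Before p := not p: not p
Before the loop (bound <=1), unroll the exhaustion recursion (WP_0 = exit-now case; WP_j = one more guarded iteration, up to j = 1):
  WP_0: g and (not p)
  WP_1: ((not g) -> ((g -> (g and (not p))) and ((not g) -> (g and (not (p or (not h))))))) and (g -> (not p))
So before the loop: ((not g) -> ((g -> (g and (not p))) and ((not g) -> (g and (not (p or (not h))))))) and (g -> (not p))
Answer: WP = ((not g) -> ((g -> (g and (not p))) and ((not g) -> (g and (not (p or (not h))))))) and (g -> (not p))


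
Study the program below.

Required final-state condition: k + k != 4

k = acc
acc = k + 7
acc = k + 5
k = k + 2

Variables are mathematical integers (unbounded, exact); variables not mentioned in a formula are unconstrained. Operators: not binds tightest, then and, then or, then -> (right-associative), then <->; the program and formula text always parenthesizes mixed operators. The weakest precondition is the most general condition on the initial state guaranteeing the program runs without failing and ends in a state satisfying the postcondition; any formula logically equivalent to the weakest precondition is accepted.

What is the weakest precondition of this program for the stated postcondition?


Working backward. After the program, the postcondition k + k != 4 must hold; in canonical form it is 2*k != 4.
Before k := k + 2: 2*k != 0
Before acc := k + 5: 2*k != 0
Before acc := k + 7: 2*k != 0
Before k := acc: 2*acc != 0
Answer: WP = 2*acc != 0


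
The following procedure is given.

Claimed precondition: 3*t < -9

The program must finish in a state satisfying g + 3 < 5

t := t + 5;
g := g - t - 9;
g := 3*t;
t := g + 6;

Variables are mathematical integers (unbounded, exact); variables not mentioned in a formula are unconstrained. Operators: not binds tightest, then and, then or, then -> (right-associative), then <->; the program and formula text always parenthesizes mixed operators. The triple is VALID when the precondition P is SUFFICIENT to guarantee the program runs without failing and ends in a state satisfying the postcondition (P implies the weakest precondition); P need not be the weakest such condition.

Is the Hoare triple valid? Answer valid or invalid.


Working backward. After the program, the postcondition g + 3 < 5 must hold; in canonical form it is g < 2.
Before t := g + 6: g < 2
Before g := 3*t: 3*t < 2
Before g := g - t - 9: 3*t < 2
Before t := t + 5: 3*t < -13
The weakest precondition is 3*t < -13.
Check whether 3*t < -9 implies it.
Countermodel: at the initial state t = -4, the precondition holds but the weakest precondition fails.
Answer: invalid


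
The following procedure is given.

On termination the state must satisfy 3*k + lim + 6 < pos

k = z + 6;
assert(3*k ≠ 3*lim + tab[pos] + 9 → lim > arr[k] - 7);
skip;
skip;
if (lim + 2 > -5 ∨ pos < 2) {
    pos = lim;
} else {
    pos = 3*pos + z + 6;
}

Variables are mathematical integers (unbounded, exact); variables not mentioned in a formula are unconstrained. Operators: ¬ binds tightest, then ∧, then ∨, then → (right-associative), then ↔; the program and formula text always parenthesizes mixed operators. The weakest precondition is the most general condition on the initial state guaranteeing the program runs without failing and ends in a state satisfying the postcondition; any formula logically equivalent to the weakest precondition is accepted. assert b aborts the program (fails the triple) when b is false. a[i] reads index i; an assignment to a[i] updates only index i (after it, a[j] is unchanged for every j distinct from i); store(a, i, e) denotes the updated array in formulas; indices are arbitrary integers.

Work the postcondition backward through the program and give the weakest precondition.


Working backward. After the program, the postcondition 3*k + lim + 6 < pos must hold; in canonical form it is 3*k + lim < pos - 6.
Then branch requires 3*k < -6; else branch requires 3*k + lim < 3*pos + z.
Before the if: ((lim > -7 ∨ pos < 2) → 3*k < -6) ∧ ((¬(lim > -7 ∨ pos < 2)) → 3*k + lim < 3*pos + z)
Before skip: ((lim > -7 ∨ pos < 2) → 3*k < -6) ∧ ((¬(lim > -7 ∨ pos < 2)) → 3*k + lim < 3*pos + z)
Before skip: ((lim > -7 ∨ pos < 2) → 3*k < -6) ∧ ((¬(lim > -7 ∨ pos < 2)) → 3*k + lim < 3*pos + z)
Before assert 3*k ≠ 3*lim + tab[pos] + 9 → lim > arr[k] - 7: (3*k ≠ tab[pos] + 3*lim + 9 → lim > arr[k] - 7) ∧ ((lim > -7 ∨ pos < 2) → 3*k < -6) ∧ ((¬(lim > -7 ∨ pos < 2)) → 3*k + lim < 3*pos + z)
Before k := z + 6: (3*z ≠ tab[pos] + 3*lim - 9 → lim > arr[z + 6] - 7) ∧ ((lim > -7 ∨ pos < 2) → 3*z < -24) ∧ ((¬(lim > -7 ∨ pos < 2)) → lim + 2*z < 3*pos - 18)
Answer: WP = (3*z ≠ tab[pos] + 3*lim - 9 → lim > arr[z + 6] - 7) ∧ ((lim > -7 ∨ pos < 2) → 3*z < -24) ∧ ((¬(lim > -7 ∨ pos < 2)) → lim + 2*z < 3*pos - 18)


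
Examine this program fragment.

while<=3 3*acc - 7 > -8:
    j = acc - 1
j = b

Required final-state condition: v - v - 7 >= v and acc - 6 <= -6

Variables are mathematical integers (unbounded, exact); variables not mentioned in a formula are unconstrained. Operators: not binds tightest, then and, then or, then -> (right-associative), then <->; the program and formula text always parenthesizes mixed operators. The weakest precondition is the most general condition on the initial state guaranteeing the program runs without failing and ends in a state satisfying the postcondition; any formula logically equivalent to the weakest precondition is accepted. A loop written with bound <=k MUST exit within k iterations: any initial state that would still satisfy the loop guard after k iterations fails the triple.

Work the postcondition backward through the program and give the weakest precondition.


Working backward. After the program, the postcondition v - v - 7 >= v and acc - 6 <= -6 must hold; in canonical form it is v <= -7 and acc <= 0.
Before j := b: v <= -7 and acc <= 0
Before the loop (bound <=3), unroll the exhaustion recursion (WP_0 = exit-now case; WP_j = one more guarded iteration, up to j = 3):
  WP_0: (not (3*acc > -1)) and v <= -7 and acc <= 0
  WP_1: (3*acc > -1 -> ((not (3*acc > -1)) and v <= -7 and acc <= 0)) and ((not (3*acc > -1)) -> (v <= -7 and acc <= 0))
  WP_2: (3*acc > -1 -> ((3*acc > -1 -> ((not (3*acc > -1)) and v <= -7 and acc <= 0)) and ((not (3*acc > -1)) -> (v <= -7 and acc <= 0)))) and ((not (3*acc > -1)) -> (v <= -7 and acc <= 0))
  WP_3: (3*acc > -1 -> ((3*acc > -1 -> ((3*acc > -1 -> ((not (3*acc > -1)) and v <= -7 and acc <= 0)) and ((not (3*acc > -1)) -> (v <= -7 and acc <= 0)))) and ((not (3*acc > -1)) -> (v <= -7 and acc <= 0)))) and ((not (3*acc > -1)) -> (v <= -7 and acc <= 0))
So before the loop: (3*acc > -1 -> ((3*acc > -1 -> ((3*acc > -1 -> ((not (3*acc > -1)) and v <= -7 and acc <= 0)) and ((not (3*acc > -1)) -> (v <= -7 and acc <= 0)))) and ((not (3*acc > -1)) -> (v <= -7 and acc <= 0)))) and ((not (3*acc > -1)) -> (v <= -7 and acc <= 0))
Answer: WP = (3*acc > -1 -> ((3*acc > -1 -> ((3*acc > -1 -> ((not (3*acc > -1)) and v <= -7 and acc <= 0)) and ((not (3*acc > -1)) -> (v <= -7 and acc <= 0)))) and ((not (3*acc > -1)) -> (v <= -7 and acc <= 0)))) and ((not (3*acc > -1)) -> (v <= -7 and acc <= 0))


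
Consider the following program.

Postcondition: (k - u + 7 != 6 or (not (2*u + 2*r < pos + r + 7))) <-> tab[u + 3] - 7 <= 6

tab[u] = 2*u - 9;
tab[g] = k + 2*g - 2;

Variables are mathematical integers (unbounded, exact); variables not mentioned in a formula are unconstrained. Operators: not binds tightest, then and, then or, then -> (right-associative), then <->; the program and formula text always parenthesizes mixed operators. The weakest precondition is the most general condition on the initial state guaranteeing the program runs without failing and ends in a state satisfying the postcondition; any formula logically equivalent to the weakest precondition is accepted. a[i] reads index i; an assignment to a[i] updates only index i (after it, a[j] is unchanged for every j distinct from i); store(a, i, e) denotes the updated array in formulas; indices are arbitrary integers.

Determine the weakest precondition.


Working backward. After the program, the postcondition (k - u + 7 != 6 or (not (2*u + 2*r < pos + r + 7))) <-> tab[u + 3] - 7 <= 6 must hold; in canonical form it is (k != u - 1 or (not (r + 2*u < pos + 7))) <-> tab[u + 3] <= 13.
Before tab[g] := k + 2*g - 2: (k != u - 1 or (not (r + 2*u < pos + 7))) <-> store(tab, g, 2*g + k - 2)[u + 3] <= 13
Before tab[u] := 2*u - 9: (k != u - 1 or (not (r + 2*u < pos + 7))) <-> store(store(tab, u, 2*u - 9), g, 2*g + k - 2)[u + 3] <= 13
Answer: WP = (k != u - 1 or (not (r + 2*u < pos + 7))) <-> store(store(tab, u, 2*u - 9), g, 2*g + k - 2)[u + 3] <= 13


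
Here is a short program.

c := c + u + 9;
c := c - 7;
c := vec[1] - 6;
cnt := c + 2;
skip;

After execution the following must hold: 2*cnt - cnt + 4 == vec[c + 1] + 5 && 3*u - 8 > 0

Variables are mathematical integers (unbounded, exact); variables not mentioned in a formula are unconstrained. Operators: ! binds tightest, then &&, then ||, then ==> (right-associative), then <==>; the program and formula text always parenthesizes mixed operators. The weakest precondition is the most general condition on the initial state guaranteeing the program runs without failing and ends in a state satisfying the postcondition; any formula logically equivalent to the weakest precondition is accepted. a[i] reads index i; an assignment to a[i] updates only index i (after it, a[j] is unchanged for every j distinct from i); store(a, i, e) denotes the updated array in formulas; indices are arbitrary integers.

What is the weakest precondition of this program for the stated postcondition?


Working backward. After the program, the postcondition 2*cnt - cnt + 4 == vec[c + 1] + 5 && 3*u - 8 > 0 must hold; in canonical form it is cnt == vec[c + 1] + 1 && 3*u > 8.
Before skip: cnt == vec[c + 1] + 1 && 3*u > 8
Before cnt := c + 2: c == vec[c + 1] - 1 && 3*u > 8
Before c := vec[1] - 6: vec[1] == vec[vec[1] - 5] + 5 && 3*u > 8
Before c := c - 7: vec[1] == vec[vec[1] - 5] + 5 && 3*u > 8
Before c := c + u + 9: vec[1] == vec[vec[1] - 5] + 5 && 3*u > 8
Answer: WP = vec[1] == vec[vec[1] - 5] + 5 && 3*u > 8


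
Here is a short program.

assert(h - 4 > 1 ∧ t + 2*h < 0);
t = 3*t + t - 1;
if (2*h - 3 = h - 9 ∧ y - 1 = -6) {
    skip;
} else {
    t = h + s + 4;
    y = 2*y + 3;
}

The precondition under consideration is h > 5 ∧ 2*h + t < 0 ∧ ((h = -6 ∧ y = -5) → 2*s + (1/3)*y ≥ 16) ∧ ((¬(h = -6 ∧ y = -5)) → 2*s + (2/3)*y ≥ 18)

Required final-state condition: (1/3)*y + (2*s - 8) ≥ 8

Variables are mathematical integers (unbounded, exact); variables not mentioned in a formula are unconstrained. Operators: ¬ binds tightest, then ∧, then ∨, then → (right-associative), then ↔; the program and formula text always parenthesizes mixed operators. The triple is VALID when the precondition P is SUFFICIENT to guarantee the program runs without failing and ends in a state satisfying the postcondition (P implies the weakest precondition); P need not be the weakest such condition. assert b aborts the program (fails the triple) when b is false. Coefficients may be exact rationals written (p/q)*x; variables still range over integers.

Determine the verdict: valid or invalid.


Working backward. After the program, the postcondition (1/3)*y + (2*s - 8) ≥ 8 must hold; in canonical form it is 2*s + (1/3)*y ≥ 16.
Then branch requires 2*s + (1/3)*y ≥ 16; else branch requires 2*s + (2/3)*y ≥ 15.
Before the if: ((h = -6 ∧ y = -5) → 2*s + (1/3)*y ≥ 16) ∧ ((¬(h = -6 ∧ y = -5)) → 2*s + (2/3)*y ≥ 15)
Before t := 3*t + t - 1: ((h = -6 ∧ y = -5) → 2*s + (1/3)*y ≥ 16) ∧ ((¬(h = -6 ∧ y = -5)) → 2*s + (2/3)*y ≥ 15)
Before assert h - 4 > 1 ∧ t + 2*h < 0: h > 5 ∧ 2*h + t < 0 ∧ ((h = -6 ∧ y = -5) → 2*s + (1/3)*y ≥ 16) ∧ ((¬(h = -6 ∧ y = -5)) → 2*s + (2/3)*y ≥ 15)
The weakest precondition is h > 5 ∧ 2*h + t < 0 ∧ ((h = -6 ∧ y = -5) → 2*s + (1/3)*y ≥ 16) ∧ ((¬(h = -6 ∧ y = -5)) → 2*s + (2/3)*y ≥ 15).
Check whether h > 5 ∧ 2*h + t < 0 ∧ ((h = -6 ∧ y = -5) → 2*s + (1/3)*y ≥ 16) ∧ ((¬(h = -6 ∧ y = -5)) → 2*s + (2/3)*y ≥ 18) implies it.
Every state satisfying the precondition satisfies the weakest precondition: the implication holds.
Answer: valid


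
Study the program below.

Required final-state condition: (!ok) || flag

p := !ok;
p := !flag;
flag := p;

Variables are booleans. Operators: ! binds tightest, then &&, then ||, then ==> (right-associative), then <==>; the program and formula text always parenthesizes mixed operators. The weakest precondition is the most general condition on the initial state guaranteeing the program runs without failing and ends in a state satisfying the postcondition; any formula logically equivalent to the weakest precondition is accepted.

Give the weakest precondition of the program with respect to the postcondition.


Working backward. After the program, (!ok) || flag must hold.
Before flag := p: (!ok) || p
Before p := !flag: (!ok) || (!flag)
Before p := !ok: (!ok) || (!flag)
Answer: WP = (!ok) || (!flag)


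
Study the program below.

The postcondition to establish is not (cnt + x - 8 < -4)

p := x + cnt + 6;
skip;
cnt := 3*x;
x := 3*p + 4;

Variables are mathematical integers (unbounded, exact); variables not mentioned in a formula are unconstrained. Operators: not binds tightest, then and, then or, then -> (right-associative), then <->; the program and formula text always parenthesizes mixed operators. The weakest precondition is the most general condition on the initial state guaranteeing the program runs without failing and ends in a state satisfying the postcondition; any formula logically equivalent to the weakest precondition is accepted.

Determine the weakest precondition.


Working backward. After the program, the postcondition not (cnt + x - 8 < -4) must hold; in canonical form it is not (cnt + x < 4).
Before x := 3*p + 4: not (cnt + 3*p < 0)
Before cnt := 3*x: not (3*p + 3*x < 0)
Before skip: not (3*p + 3*x < 0)
Before p := x + cnt + 6: not (3*cnt + 6*x < -18)
Answer: WP = not (3*cnt + 6*x < -18)


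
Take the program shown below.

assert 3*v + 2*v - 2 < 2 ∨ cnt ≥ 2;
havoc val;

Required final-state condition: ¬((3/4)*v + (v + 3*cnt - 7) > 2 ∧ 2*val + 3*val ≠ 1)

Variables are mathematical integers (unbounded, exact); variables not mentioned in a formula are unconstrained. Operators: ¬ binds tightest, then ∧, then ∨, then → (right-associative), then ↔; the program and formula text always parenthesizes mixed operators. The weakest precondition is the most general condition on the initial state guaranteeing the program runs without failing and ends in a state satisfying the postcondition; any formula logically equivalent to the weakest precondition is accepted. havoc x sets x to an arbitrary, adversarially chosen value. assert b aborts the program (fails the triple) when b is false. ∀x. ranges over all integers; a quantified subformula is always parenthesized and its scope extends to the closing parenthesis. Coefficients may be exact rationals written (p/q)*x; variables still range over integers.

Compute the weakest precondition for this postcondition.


Working backward. After the program, the postcondition ¬((3/4)*v + (v + 3*cnt - 7) > 2 ∧ 2*val + 3*val ≠ 1) must hold; in canonical form it is ¬(3*cnt + (7/4)*v > 9 ∧ 5*val ≠ 1).
Before havoc val: ∀val_1. (¬(3*cnt + (7/4)*v > 9 ∧ 5*val_1 ≠ 1))
Before assert 3*v + 2*v - 2 < 2 ∨ cnt ≥ 2: (5*v < 4 ∨ cnt ≥ 2) ∧ (∀val_1. (¬(3*cnt + (7/4)*v > 9 ∧ 5*val_1 ≠ 1)))
Answer: WP = (5*v < 4 ∨ cnt ≥ 2) ∧ (∀val_1. (¬(3*cnt + (7/4)*v > 9 ∧ 5*val_1 ≠ 1)))


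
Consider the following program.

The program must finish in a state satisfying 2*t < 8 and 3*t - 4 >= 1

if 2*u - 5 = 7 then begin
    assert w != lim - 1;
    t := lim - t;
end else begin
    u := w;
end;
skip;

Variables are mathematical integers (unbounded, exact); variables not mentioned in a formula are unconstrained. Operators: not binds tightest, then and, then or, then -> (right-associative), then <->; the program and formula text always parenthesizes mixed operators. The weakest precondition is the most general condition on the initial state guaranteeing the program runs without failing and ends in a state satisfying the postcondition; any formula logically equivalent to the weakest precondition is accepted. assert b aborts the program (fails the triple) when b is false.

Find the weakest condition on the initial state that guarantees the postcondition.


Working backward. After the program, the postcondition 2*t < 8 and 3*t - 4 >= 1 must hold; in canonical form it is 2*t < 8 and 3*t >= 5.
Before skip: 2*t < 8 and 3*t >= 5
Then branch requires w != lim - 1 and 2*lim < 2*t + 8 and 3*lim >= 3*t + 5; else branch requires 2*t < 8 and 3*t >= 5.
Before the if: (2*u = 12 -> (w != lim - 1 and 2*lim < 2*t + 8 and 3*lim >= 3*t + 5)) and ((not (2*u = 12)) -> (2*t < 8 and 3*t >= 5))
Answer: WP = (2*u = 12 -> (w != lim - 1 and 2*lim < 2*t + 8 and 3*lim >= 3*t + 5)) and ((not (2*u = 12)) -> (2*t < 8 and 3*t >= 5))
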